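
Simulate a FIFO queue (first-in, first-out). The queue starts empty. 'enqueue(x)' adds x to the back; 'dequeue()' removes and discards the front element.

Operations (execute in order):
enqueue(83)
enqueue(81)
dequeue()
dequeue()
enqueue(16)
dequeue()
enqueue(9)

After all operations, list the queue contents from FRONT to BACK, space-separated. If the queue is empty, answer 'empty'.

enqueue(83): [83]
enqueue(81): [83, 81]
dequeue(): [81]
dequeue(): []
enqueue(16): [16]
dequeue(): []
enqueue(9): [9]

Answer: 9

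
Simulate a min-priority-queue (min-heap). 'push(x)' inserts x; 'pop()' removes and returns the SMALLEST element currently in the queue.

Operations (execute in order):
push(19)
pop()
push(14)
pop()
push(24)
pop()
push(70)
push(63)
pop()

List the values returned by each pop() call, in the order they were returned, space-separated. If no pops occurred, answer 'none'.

Answer: 19 14 24 63

Derivation:
push(19): heap contents = [19]
pop() → 19: heap contents = []
push(14): heap contents = [14]
pop() → 14: heap contents = []
push(24): heap contents = [24]
pop() → 24: heap contents = []
push(70): heap contents = [70]
push(63): heap contents = [63, 70]
pop() → 63: heap contents = [70]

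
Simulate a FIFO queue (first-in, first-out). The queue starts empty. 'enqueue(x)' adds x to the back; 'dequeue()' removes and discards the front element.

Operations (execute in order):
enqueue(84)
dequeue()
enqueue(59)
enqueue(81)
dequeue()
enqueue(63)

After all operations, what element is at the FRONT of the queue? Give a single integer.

Answer: 81

Derivation:
enqueue(84): queue = [84]
dequeue(): queue = []
enqueue(59): queue = [59]
enqueue(81): queue = [59, 81]
dequeue(): queue = [81]
enqueue(63): queue = [81, 63]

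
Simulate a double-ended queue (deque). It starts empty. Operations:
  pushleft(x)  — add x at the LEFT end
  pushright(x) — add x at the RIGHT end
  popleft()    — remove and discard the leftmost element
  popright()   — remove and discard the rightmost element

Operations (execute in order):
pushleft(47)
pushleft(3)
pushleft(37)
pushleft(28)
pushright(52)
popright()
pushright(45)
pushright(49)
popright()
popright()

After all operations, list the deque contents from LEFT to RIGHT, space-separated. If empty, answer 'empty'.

Answer: 28 37 3 47

Derivation:
pushleft(47): [47]
pushleft(3): [3, 47]
pushleft(37): [37, 3, 47]
pushleft(28): [28, 37, 3, 47]
pushright(52): [28, 37, 3, 47, 52]
popright(): [28, 37, 3, 47]
pushright(45): [28, 37, 3, 47, 45]
pushright(49): [28, 37, 3, 47, 45, 49]
popright(): [28, 37, 3, 47, 45]
popright(): [28, 37, 3, 47]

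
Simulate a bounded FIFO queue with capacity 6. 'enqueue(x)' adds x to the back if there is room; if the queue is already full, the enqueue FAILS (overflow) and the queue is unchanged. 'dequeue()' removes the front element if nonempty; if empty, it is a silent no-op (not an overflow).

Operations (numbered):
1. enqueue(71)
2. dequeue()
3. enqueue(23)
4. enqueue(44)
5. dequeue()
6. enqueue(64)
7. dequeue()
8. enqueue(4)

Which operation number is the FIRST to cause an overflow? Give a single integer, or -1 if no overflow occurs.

1. enqueue(71): size=1
2. dequeue(): size=0
3. enqueue(23): size=1
4. enqueue(44): size=2
5. dequeue(): size=1
6. enqueue(64): size=2
7. dequeue(): size=1
8. enqueue(4): size=2

Answer: -1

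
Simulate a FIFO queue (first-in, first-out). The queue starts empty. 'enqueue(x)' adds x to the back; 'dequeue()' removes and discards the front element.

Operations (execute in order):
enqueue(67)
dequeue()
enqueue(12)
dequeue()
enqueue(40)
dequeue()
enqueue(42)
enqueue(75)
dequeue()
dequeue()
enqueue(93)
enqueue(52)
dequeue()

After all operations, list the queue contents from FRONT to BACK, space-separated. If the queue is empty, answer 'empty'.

Answer: 52

Derivation:
enqueue(67): [67]
dequeue(): []
enqueue(12): [12]
dequeue(): []
enqueue(40): [40]
dequeue(): []
enqueue(42): [42]
enqueue(75): [42, 75]
dequeue(): [75]
dequeue(): []
enqueue(93): [93]
enqueue(52): [93, 52]
dequeue(): [52]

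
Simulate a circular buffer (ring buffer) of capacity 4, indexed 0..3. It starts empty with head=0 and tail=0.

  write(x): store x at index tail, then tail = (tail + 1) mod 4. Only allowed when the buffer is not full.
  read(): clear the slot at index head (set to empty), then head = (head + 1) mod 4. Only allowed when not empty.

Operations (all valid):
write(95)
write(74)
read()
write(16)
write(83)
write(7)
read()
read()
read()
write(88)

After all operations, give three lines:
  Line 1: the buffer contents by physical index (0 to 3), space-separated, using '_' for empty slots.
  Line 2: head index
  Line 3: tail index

write(95): buf=[95 _ _ _], head=0, tail=1, size=1
write(74): buf=[95 74 _ _], head=0, tail=2, size=2
read(): buf=[_ 74 _ _], head=1, tail=2, size=1
write(16): buf=[_ 74 16 _], head=1, tail=3, size=2
write(83): buf=[_ 74 16 83], head=1, tail=0, size=3
write(7): buf=[7 74 16 83], head=1, tail=1, size=4
read(): buf=[7 _ 16 83], head=2, tail=1, size=3
read(): buf=[7 _ _ 83], head=3, tail=1, size=2
read(): buf=[7 _ _ _], head=0, tail=1, size=1
write(88): buf=[7 88 _ _], head=0, tail=2, size=2

Answer: 7 88 _ _
0
2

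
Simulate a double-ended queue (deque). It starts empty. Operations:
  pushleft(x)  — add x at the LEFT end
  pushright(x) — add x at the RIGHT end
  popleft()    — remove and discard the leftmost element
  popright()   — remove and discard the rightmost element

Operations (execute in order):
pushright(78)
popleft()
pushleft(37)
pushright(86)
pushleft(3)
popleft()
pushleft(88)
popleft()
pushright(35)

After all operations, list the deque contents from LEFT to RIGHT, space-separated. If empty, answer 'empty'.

Answer: 37 86 35

Derivation:
pushright(78): [78]
popleft(): []
pushleft(37): [37]
pushright(86): [37, 86]
pushleft(3): [3, 37, 86]
popleft(): [37, 86]
pushleft(88): [88, 37, 86]
popleft(): [37, 86]
pushright(35): [37, 86, 35]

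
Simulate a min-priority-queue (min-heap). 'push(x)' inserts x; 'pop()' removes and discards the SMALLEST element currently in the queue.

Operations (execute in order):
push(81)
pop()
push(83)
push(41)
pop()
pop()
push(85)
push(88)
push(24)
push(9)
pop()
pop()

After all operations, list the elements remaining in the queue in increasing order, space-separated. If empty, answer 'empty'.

push(81): heap contents = [81]
pop() → 81: heap contents = []
push(83): heap contents = [83]
push(41): heap contents = [41, 83]
pop() → 41: heap contents = [83]
pop() → 83: heap contents = []
push(85): heap contents = [85]
push(88): heap contents = [85, 88]
push(24): heap contents = [24, 85, 88]
push(9): heap contents = [9, 24, 85, 88]
pop() → 9: heap contents = [24, 85, 88]
pop() → 24: heap contents = [85, 88]

Answer: 85 88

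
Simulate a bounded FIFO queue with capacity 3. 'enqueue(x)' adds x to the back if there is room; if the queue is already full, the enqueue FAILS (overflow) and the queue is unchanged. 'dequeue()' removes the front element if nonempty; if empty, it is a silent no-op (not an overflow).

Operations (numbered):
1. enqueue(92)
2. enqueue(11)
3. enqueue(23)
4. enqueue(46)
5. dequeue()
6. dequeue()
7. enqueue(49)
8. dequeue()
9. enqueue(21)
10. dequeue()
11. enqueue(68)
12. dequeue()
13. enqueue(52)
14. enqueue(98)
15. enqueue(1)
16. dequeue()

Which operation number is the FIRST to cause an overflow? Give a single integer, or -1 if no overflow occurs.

Answer: 4

Derivation:
1. enqueue(92): size=1
2. enqueue(11): size=2
3. enqueue(23): size=3
4. enqueue(46): size=3=cap → OVERFLOW (fail)
5. dequeue(): size=2
6. dequeue(): size=1
7. enqueue(49): size=2
8. dequeue(): size=1
9. enqueue(21): size=2
10. dequeue(): size=1
11. enqueue(68): size=2
12. dequeue(): size=1
13. enqueue(52): size=2
14. enqueue(98): size=3
15. enqueue(1): size=3=cap → OVERFLOW (fail)
16. dequeue(): size=2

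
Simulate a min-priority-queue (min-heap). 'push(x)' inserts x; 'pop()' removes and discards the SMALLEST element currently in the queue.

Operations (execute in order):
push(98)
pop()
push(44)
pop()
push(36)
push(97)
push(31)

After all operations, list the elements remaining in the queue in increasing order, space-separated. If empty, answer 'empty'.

Answer: 31 36 97

Derivation:
push(98): heap contents = [98]
pop() → 98: heap contents = []
push(44): heap contents = [44]
pop() → 44: heap contents = []
push(36): heap contents = [36]
push(97): heap contents = [36, 97]
push(31): heap contents = [31, 36, 97]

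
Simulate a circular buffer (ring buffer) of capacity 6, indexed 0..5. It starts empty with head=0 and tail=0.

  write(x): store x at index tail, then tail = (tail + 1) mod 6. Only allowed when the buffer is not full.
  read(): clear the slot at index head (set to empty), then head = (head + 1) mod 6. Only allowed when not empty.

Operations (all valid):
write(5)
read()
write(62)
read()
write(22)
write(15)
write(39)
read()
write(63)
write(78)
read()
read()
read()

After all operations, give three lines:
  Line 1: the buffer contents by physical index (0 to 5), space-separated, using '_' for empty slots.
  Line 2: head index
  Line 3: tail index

Answer: 78 _ _ _ _ _
0
1

Derivation:
write(5): buf=[5 _ _ _ _ _], head=0, tail=1, size=1
read(): buf=[_ _ _ _ _ _], head=1, tail=1, size=0
write(62): buf=[_ 62 _ _ _ _], head=1, tail=2, size=1
read(): buf=[_ _ _ _ _ _], head=2, tail=2, size=0
write(22): buf=[_ _ 22 _ _ _], head=2, tail=3, size=1
write(15): buf=[_ _ 22 15 _ _], head=2, tail=4, size=2
write(39): buf=[_ _ 22 15 39 _], head=2, tail=5, size=3
read(): buf=[_ _ _ 15 39 _], head=3, tail=5, size=2
write(63): buf=[_ _ _ 15 39 63], head=3, tail=0, size=3
write(78): buf=[78 _ _ 15 39 63], head=3, tail=1, size=4
read(): buf=[78 _ _ _ 39 63], head=4, tail=1, size=3
read(): buf=[78 _ _ _ _ 63], head=5, tail=1, size=2
read(): buf=[78 _ _ _ _ _], head=0, tail=1, size=1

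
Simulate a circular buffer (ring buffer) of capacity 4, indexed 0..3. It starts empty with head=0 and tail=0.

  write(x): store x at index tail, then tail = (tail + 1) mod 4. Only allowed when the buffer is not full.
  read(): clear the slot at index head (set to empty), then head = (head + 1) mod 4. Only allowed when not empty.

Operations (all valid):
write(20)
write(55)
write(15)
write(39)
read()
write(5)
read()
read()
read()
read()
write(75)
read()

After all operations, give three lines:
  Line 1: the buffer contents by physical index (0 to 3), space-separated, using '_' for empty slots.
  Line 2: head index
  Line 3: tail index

write(20): buf=[20 _ _ _], head=0, tail=1, size=1
write(55): buf=[20 55 _ _], head=0, tail=2, size=2
write(15): buf=[20 55 15 _], head=0, tail=3, size=3
write(39): buf=[20 55 15 39], head=0, tail=0, size=4
read(): buf=[_ 55 15 39], head=1, tail=0, size=3
write(5): buf=[5 55 15 39], head=1, tail=1, size=4
read(): buf=[5 _ 15 39], head=2, tail=1, size=3
read(): buf=[5 _ _ 39], head=3, tail=1, size=2
read(): buf=[5 _ _ _], head=0, tail=1, size=1
read(): buf=[_ _ _ _], head=1, tail=1, size=0
write(75): buf=[_ 75 _ _], head=1, tail=2, size=1
read(): buf=[_ _ _ _], head=2, tail=2, size=0

Answer: _ _ _ _
2
2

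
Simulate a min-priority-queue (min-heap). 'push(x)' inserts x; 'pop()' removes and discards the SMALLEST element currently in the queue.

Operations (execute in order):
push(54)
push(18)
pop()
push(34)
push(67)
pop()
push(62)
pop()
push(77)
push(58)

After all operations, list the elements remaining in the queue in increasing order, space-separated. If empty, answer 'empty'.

push(54): heap contents = [54]
push(18): heap contents = [18, 54]
pop() → 18: heap contents = [54]
push(34): heap contents = [34, 54]
push(67): heap contents = [34, 54, 67]
pop() → 34: heap contents = [54, 67]
push(62): heap contents = [54, 62, 67]
pop() → 54: heap contents = [62, 67]
push(77): heap contents = [62, 67, 77]
push(58): heap contents = [58, 62, 67, 77]

Answer: 58 62 67 77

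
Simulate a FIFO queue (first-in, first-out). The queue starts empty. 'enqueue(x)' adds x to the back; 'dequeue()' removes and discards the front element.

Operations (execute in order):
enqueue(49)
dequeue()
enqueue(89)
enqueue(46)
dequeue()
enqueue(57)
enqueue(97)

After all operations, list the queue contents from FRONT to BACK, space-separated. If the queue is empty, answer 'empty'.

Answer: 46 57 97

Derivation:
enqueue(49): [49]
dequeue(): []
enqueue(89): [89]
enqueue(46): [89, 46]
dequeue(): [46]
enqueue(57): [46, 57]
enqueue(97): [46, 57, 97]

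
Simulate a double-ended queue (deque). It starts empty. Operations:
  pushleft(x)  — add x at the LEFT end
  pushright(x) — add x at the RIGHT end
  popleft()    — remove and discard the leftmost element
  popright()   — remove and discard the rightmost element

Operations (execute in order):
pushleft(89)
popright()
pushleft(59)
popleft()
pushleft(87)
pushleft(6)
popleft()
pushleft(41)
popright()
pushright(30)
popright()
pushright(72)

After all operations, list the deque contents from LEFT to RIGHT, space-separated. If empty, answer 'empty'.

Answer: 41 72

Derivation:
pushleft(89): [89]
popright(): []
pushleft(59): [59]
popleft(): []
pushleft(87): [87]
pushleft(6): [6, 87]
popleft(): [87]
pushleft(41): [41, 87]
popright(): [41]
pushright(30): [41, 30]
popright(): [41]
pushright(72): [41, 72]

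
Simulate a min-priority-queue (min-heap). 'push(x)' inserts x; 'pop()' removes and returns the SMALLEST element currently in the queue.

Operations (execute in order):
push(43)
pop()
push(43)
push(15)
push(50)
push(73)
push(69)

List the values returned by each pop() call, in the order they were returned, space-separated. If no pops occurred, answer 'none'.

Answer: 43

Derivation:
push(43): heap contents = [43]
pop() → 43: heap contents = []
push(43): heap contents = [43]
push(15): heap contents = [15, 43]
push(50): heap contents = [15, 43, 50]
push(73): heap contents = [15, 43, 50, 73]
push(69): heap contents = [15, 43, 50, 69, 73]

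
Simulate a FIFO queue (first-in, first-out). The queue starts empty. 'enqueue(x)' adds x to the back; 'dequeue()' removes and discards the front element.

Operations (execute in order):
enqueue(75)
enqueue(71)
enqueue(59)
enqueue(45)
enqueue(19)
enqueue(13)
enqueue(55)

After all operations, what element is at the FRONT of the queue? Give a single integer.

Answer: 75

Derivation:
enqueue(75): queue = [75]
enqueue(71): queue = [75, 71]
enqueue(59): queue = [75, 71, 59]
enqueue(45): queue = [75, 71, 59, 45]
enqueue(19): queue = [75, 71, 59, 45, 19]
enqueue(13): queue = [75, 71, 59, 45, 19, 13]
enqueue(55): queue = [75, 71, 59, 45, 19, 13, 55]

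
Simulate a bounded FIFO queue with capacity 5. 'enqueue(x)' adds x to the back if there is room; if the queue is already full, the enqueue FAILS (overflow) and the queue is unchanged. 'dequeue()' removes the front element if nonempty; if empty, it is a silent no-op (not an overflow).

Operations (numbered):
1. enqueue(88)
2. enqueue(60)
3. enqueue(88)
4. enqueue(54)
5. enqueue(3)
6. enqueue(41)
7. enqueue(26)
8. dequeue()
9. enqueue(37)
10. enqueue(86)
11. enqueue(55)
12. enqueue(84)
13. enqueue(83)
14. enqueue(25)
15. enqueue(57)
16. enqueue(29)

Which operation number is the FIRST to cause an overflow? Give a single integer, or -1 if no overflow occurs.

Answer: 6

Derivation:
1. enqueue(88): size=1
2. enqueue(60): size=2
3. enqueue(88): size=3
4. enqueue(54): size=4
5. enqueue(3): size=5
6. enqueue(41): size=5=cap → OVERFLOW (fail)
7. enqueue(26): size=5=cap → OVERFLOW (fail)
8. dequeue(): size=4
9. enqueue(37): size=5
10. enqueue(86): size=5=cap → OVERFLOW (fail)
11. enqueue(55): size=5=cap → OVERFLOW (fail)
12. enqueue(84): size=5=cap → OVERFLOW (fail)
13. enqueue(83): size=5=cap → OVERFLOW (fail)
14. enqueue(25): size=5=cap → OVERFLOW (fail)
15. enqueue(57): size=5=cap → OVERFLOW (fail)
16. enqueue(29): size=5=cap → OVERFLOW (fail)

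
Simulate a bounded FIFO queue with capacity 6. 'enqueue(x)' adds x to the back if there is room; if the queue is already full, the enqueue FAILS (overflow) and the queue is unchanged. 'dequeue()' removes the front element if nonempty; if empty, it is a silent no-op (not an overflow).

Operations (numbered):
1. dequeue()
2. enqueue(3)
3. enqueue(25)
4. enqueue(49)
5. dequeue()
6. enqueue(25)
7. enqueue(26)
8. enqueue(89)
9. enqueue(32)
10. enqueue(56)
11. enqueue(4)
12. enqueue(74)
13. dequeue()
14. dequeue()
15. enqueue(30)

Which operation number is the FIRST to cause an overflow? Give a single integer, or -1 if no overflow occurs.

1. dequeue(): empty, no-op, size=0
2. enqueue(3): size=1
3. enqueue(25): size=2
4. enqueue(49): size=3
5. dequeue(): size=2
6. enqueue(25): size=3
7. enqueue(26): size=4
8. enqueue(89): size=5
9. enqueue(32): size=6
10. enqueue(56): size=6=cap → OVERFLOW (fail)
11. enqueue(4): size=6=cap → OVERFLOW (fail)
12. enqueue(74): size=6=cap → OVERFLOW (fail)
13. dequeue(): size=5
14. dequeue(): size=4
15. enqueue(30): size=5

Answer: 10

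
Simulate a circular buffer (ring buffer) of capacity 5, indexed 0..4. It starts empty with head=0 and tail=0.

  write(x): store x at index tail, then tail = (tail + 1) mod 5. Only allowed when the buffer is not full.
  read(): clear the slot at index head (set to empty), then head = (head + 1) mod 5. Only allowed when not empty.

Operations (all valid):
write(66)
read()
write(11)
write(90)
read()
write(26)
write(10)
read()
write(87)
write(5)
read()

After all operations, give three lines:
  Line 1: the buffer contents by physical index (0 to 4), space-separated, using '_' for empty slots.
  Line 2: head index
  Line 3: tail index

write(66): buf=[66 _ _ _ _], head=0, tail=1, size=1
read(): buf=[_ _ _ _ _], head=1, tail=1, size=0
write(11): buf=[_ 11 _ _ _], head=1, tail=2, size=1
write(90): buf=[_ 11 90 _ _], head=1, tail=3, size=2
read(): buf=[_ _ 90 _ _], head=2, tail=3, size=1
write(26): buf=[_ _ 90 26 _], head=2, tail=4, size=2
write(10): buf=[_ _ 90 26 10], head=2, tail=0, size=3
read(): buf=[_ _ _ 26 10], head=3, tail=0, size=2
write(87): buf=[87 _ _ 26 10], head=3, tail=1, size=3
write(5): buf=[87 5 _ 26 10], head=3, tail=2, size=4
read(): buf=[87 5 _ _ 10], head=4, tail=2, size=3

Answer: 87 5 _ _ 10
4
2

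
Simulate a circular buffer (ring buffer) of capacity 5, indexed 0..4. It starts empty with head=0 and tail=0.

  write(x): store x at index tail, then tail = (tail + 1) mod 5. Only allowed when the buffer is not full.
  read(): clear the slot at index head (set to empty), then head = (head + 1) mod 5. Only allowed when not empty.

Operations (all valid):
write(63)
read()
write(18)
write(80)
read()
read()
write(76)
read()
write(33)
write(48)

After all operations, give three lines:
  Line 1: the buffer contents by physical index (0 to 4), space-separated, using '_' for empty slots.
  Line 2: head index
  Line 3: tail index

write(63): buf=[63 _ _ _ _], head=0, tail=1, size=1
read(): buf=[_ _ _ _ _], head=1, tail=1, size=0
write(18): buf=[_ 18 _ _ _], head=1, tail=2, size=1
write(80): buf=[_ 18 80 _ _], head=1, tail=3, size=2
read(): buf=[_ _ 80 _ _], head=2, tail=3, size=1
read(): buf=[_ _ _ _ _], head=3, tail=3, size=0
write(76): buf=[_ _ _ 76 _], head=3, tail=4, size=1
read(): buf=[_ _ _ _ _], head=4, tail=4, size=0
write(33): buf=[_ _ _ _ 33], head=4, tail=0, size=1
write(48): buf=[48 _ _ _ 33], head=4, tail=1, size=2

Answer: 48 _ _ _ 33
4
1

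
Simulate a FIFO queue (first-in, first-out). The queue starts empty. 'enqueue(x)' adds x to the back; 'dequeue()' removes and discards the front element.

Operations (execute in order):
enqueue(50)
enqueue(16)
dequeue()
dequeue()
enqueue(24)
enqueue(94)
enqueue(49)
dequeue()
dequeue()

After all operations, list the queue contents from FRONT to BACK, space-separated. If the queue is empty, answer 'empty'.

enqueue(50): [50]
enqueue(16): [50, 16]
dequeue(): [16]
dequeue(): []
enqueue(24): [24]
enqueue(94): [24, 94]
enqueue(49): [24, 94, 49]
dequeue(): [94, 49]
dequeue(): [49]

Answer: 49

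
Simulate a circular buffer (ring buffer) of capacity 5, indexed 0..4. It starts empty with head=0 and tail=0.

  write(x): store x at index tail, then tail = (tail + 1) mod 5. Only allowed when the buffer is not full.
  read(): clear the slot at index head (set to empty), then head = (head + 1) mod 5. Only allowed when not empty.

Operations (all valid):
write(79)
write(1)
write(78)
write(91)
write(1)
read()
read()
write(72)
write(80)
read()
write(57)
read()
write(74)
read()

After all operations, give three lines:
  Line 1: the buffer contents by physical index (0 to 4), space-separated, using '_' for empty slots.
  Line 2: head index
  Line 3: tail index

write(79): buf=[79 _ _ _ _], head=0, tail=1, size=1
write(1): buf=[79 1 _ _ _], head=0, tail=2, size=2
write(78): buf=[79 1 78 _ _], head=0, tail=3, size=3
write(91): buf=[79 1 78 91 _], head=0, tail=4, size=4
write(1): buf=[79 1 78 91 1], head=0, tail=0, size=5
read(): buf=[_ 1 78 91 1], head=1, tail=0, size=4
read(): buf=[_ _ 78 91 1], head=2, tail=0, size=3
write(72): buf=[72 _ 78 91 1], head=2, tail=1, size=4
write(80): buf=[72 80 78 91 1], head=2, tail=2, size=5
read(): buf=[72 80 _ 91 1], head=3, tail=2, size=4
write(57): buf=[72 80 57 91 1], head=3, tail=3, size=5
read(): buf=[72 80 57 _ 1], head=4, tail=3, size=4
write(74): buf=[72 80 57 74 1], head=4, tail=4, size=5
read(): buf=[72 80 57 74 _], head=0, tail=4, size=4

Answer: 72 80 57 74 _
0
4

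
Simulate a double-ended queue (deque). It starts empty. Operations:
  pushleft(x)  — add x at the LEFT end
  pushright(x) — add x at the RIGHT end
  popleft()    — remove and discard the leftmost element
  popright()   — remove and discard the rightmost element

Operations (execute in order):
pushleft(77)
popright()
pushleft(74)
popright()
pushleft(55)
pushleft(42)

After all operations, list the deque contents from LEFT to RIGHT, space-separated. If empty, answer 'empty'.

pushleft(77): [77]
popright(): []
pushleft(74): [74]
popright(): []
pushleft(55): [55]
pushleft(42): [42, 55]

Answer: 42 55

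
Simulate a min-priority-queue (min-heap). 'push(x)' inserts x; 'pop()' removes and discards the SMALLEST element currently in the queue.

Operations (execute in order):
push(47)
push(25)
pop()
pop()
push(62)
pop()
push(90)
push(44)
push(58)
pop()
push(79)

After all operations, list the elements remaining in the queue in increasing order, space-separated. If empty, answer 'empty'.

push(47): heap contents = [47]
push(25): heap contents = [25, 47]
pop() → 25: heap contents = [47]
pop() → 47: heap contents = []
push(62): heap contents = [62]
pop() → 62: heap contents = []
push(90): heap contents = [90]
push(44): heap contents = [44, 90]
push(58): heap contents = [44, 58, 90]
pop() → 44: heap contents = [58, 90]
push(79): heap contents = [58, 79, 90]

Answer: 58 79 90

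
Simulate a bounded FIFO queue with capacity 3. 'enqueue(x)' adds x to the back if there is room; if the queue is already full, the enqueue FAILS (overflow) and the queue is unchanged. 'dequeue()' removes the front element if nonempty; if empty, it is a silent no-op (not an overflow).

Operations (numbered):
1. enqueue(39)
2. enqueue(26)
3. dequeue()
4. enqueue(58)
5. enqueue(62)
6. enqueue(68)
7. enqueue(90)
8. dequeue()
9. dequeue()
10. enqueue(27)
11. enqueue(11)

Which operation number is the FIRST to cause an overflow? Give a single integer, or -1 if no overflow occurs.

1. enqueue(39): size=1
2. enqueue(26): size=2
3. dequeue(): size=1
4. enqueue(58): size=2
5. enqueue(62): size=3
6. enqueue(68): size=3=cap → OVERFLOW (fail)
7. enqueue(90): size=3=cap → OVERFLOW (fail)
8. dequeue(): size=2
9. dequeue(): size=1
10. enqueue(27): size=2
11. enqueue(11): size=3

Answer: 6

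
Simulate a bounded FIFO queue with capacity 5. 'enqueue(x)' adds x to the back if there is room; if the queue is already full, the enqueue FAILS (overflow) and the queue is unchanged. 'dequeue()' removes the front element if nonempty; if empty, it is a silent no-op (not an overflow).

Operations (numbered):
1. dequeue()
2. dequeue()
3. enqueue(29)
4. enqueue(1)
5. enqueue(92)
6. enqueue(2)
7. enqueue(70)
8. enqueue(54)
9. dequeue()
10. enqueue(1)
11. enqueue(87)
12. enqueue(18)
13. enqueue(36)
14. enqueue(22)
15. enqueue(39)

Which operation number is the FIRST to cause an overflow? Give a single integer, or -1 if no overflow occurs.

1. dequeue(): empty, no-op, size=0
2. dequeue(): empty, no-op, size=0
3. enqueue(29): size=1
4. enqueue(1): size=2
5. enqueue(92): size=3
6. enqueue(2): size=4
7. enqueue(70): size=5
8. enqueue(54): size=5=cap → OVERFLOW (fail)
9. dequeue(): size=4
10. enqueue(1): size=5
11. enqueue(87): size=5=cap → OVERFLOW (fail)
12. enqueue(18): size=5=cap → OVERFLOW (fail)
13. enqueue(36): size=5=cap → OVERFLOW (fail)
14. enqueue(22): size=5=cap → OVERFLOW (fail)
15. enqueue(39): size=5=cap → OVERFLOW (fail)

Answer: 8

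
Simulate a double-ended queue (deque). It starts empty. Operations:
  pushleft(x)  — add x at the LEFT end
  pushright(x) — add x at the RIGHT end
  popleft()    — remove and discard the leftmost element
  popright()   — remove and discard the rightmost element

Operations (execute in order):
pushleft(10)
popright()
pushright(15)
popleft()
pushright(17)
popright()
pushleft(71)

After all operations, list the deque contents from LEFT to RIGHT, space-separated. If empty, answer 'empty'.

Answer: 71

Derivation:
pushleft(10): [10]
popright(): []
pushright(15): [15]
popleft(): []
pushright(17): [17]
popright(): []
pushleft(71): [71]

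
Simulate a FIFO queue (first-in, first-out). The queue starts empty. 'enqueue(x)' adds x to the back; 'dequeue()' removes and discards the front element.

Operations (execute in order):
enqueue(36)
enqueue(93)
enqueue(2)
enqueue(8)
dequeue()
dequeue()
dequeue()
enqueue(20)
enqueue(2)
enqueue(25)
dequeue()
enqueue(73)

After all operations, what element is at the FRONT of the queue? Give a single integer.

Answer: 20

Derivation:
enqueue(36): queue = [36]
enqueue(93): queue = [36, 93]
enqueue(2): queue = [36, 93, 2]
enqueue(8): queue = [36, 93, 2, 8]
dequeue(): queue = [93, 2, 8]
dequeue(): queue = [2, 8]
dequeue(): queue = [8]
enqueue(20): queue = [8, 20]
enqueue(2): queue = [8, 20, 2]
enqueue(25): queue = [8, 20, 2, 25]
dequeue(): queue = [20, 2, 25]
enqueue(73): queue = [20, 2, 25, 73]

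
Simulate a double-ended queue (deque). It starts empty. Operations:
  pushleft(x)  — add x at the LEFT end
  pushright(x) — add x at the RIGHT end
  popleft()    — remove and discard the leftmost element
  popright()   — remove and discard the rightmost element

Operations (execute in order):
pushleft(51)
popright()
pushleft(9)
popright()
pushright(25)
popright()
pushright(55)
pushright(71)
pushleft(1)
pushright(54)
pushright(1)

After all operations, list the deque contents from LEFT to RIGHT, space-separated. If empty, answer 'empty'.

pushleft(51): [51]
popright(): []
pushleft(9): [9]
popright(): []
pushright(25): [25]
popright(): []
pushright(55): [55]
pushright(71): [55, 71]
pushleft(1): [1, 55, 71]
pushright(54): [1, 55, 71, 54]
pushright(1): [1, 55, 71, 54, 1]

Answer: 1 55 71 54 1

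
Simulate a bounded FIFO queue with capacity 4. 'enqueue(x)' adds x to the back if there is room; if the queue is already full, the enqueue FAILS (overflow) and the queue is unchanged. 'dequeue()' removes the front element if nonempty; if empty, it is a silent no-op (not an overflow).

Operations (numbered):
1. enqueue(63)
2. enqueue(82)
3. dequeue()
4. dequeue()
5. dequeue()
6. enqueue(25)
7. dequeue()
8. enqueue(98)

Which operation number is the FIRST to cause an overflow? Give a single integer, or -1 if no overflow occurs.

Answer: -1

Derivation:
1. enqueue(63): size=1
2. enqueue(82): size=2
3. dequeue(): size=1
4. dequeue(): size=0
5. dequeue(): empty, no-op, size=0
6. enqueue(25): size=1
7. dequeue(): size=0
8. enqueue(98): size=1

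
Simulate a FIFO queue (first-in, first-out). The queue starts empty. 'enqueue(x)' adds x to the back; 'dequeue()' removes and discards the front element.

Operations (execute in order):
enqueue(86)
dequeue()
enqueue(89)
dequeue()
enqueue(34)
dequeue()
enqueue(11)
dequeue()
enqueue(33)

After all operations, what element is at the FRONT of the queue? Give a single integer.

enqueue(86): queue = [86]
dequeue(): queue = []
enqueue(89): queue = [89]
dequeue(): queue = []
enqueue(34): queue = [34]
dequeue(): queue = []
enqueue(11): queue = [11]
dequeue(): queue = []
enqueue(33): queue = [33]

Answer: 33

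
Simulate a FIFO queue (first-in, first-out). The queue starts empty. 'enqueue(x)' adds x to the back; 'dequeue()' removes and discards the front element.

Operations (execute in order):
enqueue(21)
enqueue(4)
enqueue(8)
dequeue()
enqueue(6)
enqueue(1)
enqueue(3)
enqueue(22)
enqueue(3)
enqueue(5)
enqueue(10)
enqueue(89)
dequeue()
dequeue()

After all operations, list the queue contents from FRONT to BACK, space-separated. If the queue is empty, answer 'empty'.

Answer: 6 1 3 22 3 5 10 89

Derivation:
enqueue(21): [21]
enqueue(4): [21, 4]
enqueue(8): [21, 4, 8]
dequeue(): [4, 8]
enqueue(6): [4, 8, 6]
enqueue(1): [4, 8, 6, 1]
enqueue(3): [4, 8, 6, 1, 3]
enqueue(22): [4, 8, 6, 1, 3, 22]
enqueue(3): [4, 8, 6, 1, 3, 22, 3]
enqueue(5): [4, 8, 6, 1, 3, 22, 3, 5]
enqueue(10): [4, 8, 6, 1, 3, 22, 3, 5, 10]
enqueue(89): [4, 8, 6, 1, 3, 22, 3, 5, 10, 89]
dequeue(): [8, 6, 1, 3, 22, 3, 5, 10, 89]
dequeue(): [6, 1, 3, 22, 3, 5, 10, 89]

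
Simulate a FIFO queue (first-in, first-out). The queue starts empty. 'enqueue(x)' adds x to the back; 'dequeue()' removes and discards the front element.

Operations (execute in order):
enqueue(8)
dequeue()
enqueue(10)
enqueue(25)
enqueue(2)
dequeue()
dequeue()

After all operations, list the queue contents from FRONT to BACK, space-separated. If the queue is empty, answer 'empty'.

Answer: 2

Derivation:
enqueue(8): [8]
dequeue(): []
enqueue(10): [10]
enqueue(25): [10, 25]
enqueue(2): [10, 25, 2]
dequeue(): [25, 2]
dequeue(): [2]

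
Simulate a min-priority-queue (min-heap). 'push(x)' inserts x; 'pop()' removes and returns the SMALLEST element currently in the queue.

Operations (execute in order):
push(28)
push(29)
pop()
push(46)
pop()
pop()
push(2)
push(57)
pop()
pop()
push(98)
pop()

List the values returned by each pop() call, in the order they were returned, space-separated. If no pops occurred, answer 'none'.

push(28): heap contents = [28]
push(29): heap contents = [28, 29]
pop() → 28: heap contents = [29]
push(46): heap contents = [29, 46]
pop() → 29: heap contents = [46]
pop() → 46: heap contents = []
push(2): heap contents = [2]
push(57): heap contents = [2, 57]
pop() → 2: heap contents = [57]
pop() → 57: heap contents = []
push(98): heap contents = [98]
pop() → 98: heap contents = []

Answer: 28 29 46 2 57 98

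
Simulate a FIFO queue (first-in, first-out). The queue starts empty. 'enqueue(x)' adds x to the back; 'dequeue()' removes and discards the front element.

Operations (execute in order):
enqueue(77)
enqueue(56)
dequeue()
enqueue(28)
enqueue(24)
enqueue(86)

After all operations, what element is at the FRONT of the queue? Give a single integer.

enqueue(77): queue = [77]
enqueue(56): queue = [77, 56]
dequeue(): queue = [56]
enqueue(28): queue = [56, 28]
enqueue(24): queue = [56, 28, 24]
enqueue(86): queue = [56, 28, 24, 86]

Answer: 56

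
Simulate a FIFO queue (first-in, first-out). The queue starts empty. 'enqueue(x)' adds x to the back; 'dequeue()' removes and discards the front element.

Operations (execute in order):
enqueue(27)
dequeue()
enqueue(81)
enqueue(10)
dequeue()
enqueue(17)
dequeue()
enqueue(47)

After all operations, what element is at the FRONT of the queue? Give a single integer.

Answer: 17

Derivation:
enqueue(27): queue = [27]
dequeue(): queue = []
enqueue(81): queue = [81]
enqueue(10): queue = [81, 10]
dequeue(): queue = [10]
enqueue(17): queue = [10, 17]
dequeue(): queue = [17]
enqueue(47): queue = [17, 47]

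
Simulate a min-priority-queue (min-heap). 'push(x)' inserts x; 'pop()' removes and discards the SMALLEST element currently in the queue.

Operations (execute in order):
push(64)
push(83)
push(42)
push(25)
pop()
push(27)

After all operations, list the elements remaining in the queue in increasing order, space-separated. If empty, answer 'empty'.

Answer: 27 42 64 83

Derivation:
push(64): heap contents = [64]
push(83): heap contents = [64, 83]
push(42): heap contents = [42, 64, 83]
push(25): heap contents = [25, 42, 64, 83]
pop() → 25: heap contents = [42, 64, 83]
push(27): heap contents = [27, 42, 64, 83]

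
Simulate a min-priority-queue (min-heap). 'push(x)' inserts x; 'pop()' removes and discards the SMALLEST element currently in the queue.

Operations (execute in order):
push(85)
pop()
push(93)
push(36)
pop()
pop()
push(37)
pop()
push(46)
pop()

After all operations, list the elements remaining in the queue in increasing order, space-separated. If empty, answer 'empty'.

Answer: empty

Derivation:
push(85): heap contents = [85]
pop() → 85: heap contents = []
push(93): heap contents = [93]
push(36): heap contents = [36, 93]
pop() → 36: heap contents = [93]
pop() → 93: heap contents = []
push(37): heap contents = [37]
pop() → 37: heap contents = []
push(46): heap contents = [46]
pop() → 46: heap contents = []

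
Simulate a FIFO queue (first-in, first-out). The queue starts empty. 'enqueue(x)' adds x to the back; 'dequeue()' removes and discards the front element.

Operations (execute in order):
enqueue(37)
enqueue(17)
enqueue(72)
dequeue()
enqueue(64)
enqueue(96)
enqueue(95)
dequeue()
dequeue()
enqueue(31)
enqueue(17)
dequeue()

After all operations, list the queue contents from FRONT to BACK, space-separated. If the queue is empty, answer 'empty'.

enqueue(37): [37]
enqueue(17): [37, 17]
enqueue(72): [37, 17, 72]
dequeue(): [17, 72]
enqueue(64): [17, 72, 64]
enqueue(96): [17, 72, 64, 96]
enqueue(95): [17, 72, 64, 96, 95]
dequeue(): [72, 64, 96, 95]
dequeue(): [64, 96, 95]
enqueue(31): [64, 96, 95, 31]
enqueue(17): [64, 96, 95, 31, 17]
dequeue(): [96, 95, 31, 17]

Answer: 96 95 31 17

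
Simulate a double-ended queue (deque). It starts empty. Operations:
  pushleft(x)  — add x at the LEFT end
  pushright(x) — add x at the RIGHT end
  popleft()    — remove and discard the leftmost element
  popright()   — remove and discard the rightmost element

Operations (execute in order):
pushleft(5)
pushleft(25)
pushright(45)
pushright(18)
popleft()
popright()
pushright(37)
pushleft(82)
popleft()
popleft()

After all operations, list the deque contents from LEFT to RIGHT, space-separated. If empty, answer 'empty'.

pushleft(5): [5]
pushleft(25): [25, 5]
pushright(45): [25, 5, 45]
pushright(18): [25, 5, 45, 18]
popleft(): [5, 45, 18]
popright(): [5, 45]
pushright(37): [5, 45, 37]
pushleft(82): [82, 5, 45, 37]
popleft(): [5, 45, 37]
popleft(): [45, 37]

Answer: 45 37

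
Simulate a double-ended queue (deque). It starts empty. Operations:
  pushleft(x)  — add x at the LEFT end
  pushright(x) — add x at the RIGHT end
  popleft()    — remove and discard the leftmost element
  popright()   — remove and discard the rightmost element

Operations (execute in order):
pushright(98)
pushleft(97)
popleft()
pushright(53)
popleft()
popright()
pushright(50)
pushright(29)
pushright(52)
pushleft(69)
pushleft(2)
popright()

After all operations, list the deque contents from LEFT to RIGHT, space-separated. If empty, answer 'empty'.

pushright(98): [98]
pushleft(97): [97, 98]
popleft(): [98]
pushright(53): [98, 53]
popleft(): [53]
popright(): []
pushright(50): [50]
pushright(29): [50, 29]
pushright(52): [50, 29, 52]
pushleft(69): [69, 50, 29, 52]
pushleft(2): [2, 69, 50, 29, 52]
popright(): [2, 69, 50, 29]

Answer: 2 69 50 29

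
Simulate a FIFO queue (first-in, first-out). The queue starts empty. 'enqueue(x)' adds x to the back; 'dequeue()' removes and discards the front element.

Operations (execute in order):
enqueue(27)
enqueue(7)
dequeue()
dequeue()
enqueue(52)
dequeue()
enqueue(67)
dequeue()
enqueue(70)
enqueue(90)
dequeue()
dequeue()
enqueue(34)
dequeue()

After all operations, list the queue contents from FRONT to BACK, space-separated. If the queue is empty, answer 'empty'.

Answer: empty

Derivation:
enqueue(27): [27]
enqueue(7): [27, 7]
dequeue(): [7]
dequeue(): []
enqueue(52): [52]
dequeue(): []
enqueue(67): [67]
dequeue(): []
enqueue(70): [70]
enqueue(90): [70, 90]
dequeue(): [90]
dequeue(): []
enqueue(34): [34]
dequeue(): []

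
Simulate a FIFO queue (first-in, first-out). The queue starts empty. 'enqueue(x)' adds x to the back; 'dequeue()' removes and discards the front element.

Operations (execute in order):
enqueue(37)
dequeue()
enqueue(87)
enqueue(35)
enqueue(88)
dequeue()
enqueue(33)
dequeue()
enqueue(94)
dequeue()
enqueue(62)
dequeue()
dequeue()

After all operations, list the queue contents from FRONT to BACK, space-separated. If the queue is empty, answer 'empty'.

Answer: 62

Derivation:
enqueue(37): [37]
dequeue(): []
enqueue(87): [87]
enqueue(35): [87, 35]
enqueue(88): [87, 35, 88]
dequeue(): [35, 88]
enqueue(33): [35, 88, 33]
dequeue(): [88, 33]
enqueue(94): [88, 33, 94]
dequeue(): [33, 94]
enqueue(62): [33, 94, 62]
dequeue(): [94, 62]
dequeue(): [62]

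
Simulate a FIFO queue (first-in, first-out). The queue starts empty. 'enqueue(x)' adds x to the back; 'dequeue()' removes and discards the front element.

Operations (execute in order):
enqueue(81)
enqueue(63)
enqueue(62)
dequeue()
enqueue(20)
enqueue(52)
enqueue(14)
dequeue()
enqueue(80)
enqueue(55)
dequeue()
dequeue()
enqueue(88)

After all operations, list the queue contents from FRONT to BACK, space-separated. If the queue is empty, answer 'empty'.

enqueue(81): [81]
enqueue(63): [81, 63]
enqueue(62): [81, 63, 62]
dequeue(): [63, 62]
enqueue(20): [63, 62, 20]
enqueue(52): [63, 62, 20, 52]
enqueue(14): [63, 62, 20, 52, 14]
dequeue(): [62, 20, 52, 14]
enqueue(80): [62, 20, 52, 14, 80]
enqueue(55): [62, 20, 52, 14, 80, 55]
dequeue(): [20, 52, 14, 80, 55]
dequeue(): [52, 14, 80, 55]
enqueue(88): [52, 14, 80, 55, 88]

Answer: 52 14 80 55 88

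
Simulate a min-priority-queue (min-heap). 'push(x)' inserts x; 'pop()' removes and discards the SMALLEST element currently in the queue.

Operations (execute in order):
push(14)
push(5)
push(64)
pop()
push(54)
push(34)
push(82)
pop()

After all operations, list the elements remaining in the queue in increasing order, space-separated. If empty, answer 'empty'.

push(14): heap contents = [14]
push(5): heap contents = [5, 14]
push(64): heap contents = [5, 14, 64]
pop() → 5: heap contents = [14, 64]
push(54): heap contents = [14, 54, 64]
push(34): heap contents = [14, 34, 54, 64]
push(82): heap contents = [14, 34, 54, 64, 82]
pop() → 14: heap contents = [34, 54, 64, 82]

Answer: 34 54 64 82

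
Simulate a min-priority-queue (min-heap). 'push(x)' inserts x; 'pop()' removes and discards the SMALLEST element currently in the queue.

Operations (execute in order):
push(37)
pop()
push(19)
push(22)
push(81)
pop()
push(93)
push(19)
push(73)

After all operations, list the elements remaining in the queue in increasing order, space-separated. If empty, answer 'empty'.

push(37): heap contents = [37]
pop() → 37: heap contents = []
push(19): heap contents = [19]
push(22): heap contents = [19, 22]
push(81): heap contents = [19, 22, 81]
pop() → 19: heap contents = [22, 81]
push(93): heap contents = [22, 81, 93]
push(19): heap contents = [19, 22, 81, 93]
push(73): heap contents = [19, 22, 73, 81, 93]

Answer: 19 22 73 81 93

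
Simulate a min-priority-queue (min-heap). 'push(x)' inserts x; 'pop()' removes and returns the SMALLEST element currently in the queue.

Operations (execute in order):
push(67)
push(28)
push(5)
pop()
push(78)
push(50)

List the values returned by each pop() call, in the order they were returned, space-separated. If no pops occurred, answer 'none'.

Answer: 5

Derivation:
push(67): heap contents = [67]
push(28): heap contents = [28, 67]
push(5): heap contents = [5, 28, 67]
pop() → 5: heap contents = [28, 67]
push(78): heap contents = [28, 67, 78]
push(50): heap contents = [28, 50, 67, 78]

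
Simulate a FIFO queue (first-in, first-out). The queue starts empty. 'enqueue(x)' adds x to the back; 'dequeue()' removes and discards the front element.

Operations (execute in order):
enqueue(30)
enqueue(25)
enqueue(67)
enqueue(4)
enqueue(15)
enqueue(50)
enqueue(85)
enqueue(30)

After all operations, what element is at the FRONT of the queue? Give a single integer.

enqueue(30): queue = [30]
enqueue(25): queue = [30, 25]
enqueue(67): queue = [30, 25, 67]
enqueue(4): queue = [30, 25, 67, 4]
enqueue(15): queue = [30, 25, 67, 4, 15]
enqueue(50): queue = [30, 25, 67, 4, 15, 50]
enqueue(85): queue = [30, 25, 67, 4, 15, 50, 85]
enqueue(30): queue = [30, 25, 67, 4, 15, 50, 85, 30]

Answer: 30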